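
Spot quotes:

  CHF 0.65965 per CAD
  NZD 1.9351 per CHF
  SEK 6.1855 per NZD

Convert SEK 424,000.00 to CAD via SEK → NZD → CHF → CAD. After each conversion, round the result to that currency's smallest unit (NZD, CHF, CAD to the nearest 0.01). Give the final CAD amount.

CAD 53,699.98

SEK 424,000.00 ÷ 6.1855 = NZD 68,547.41
NZD 68,547.41 ÷ 1.9351 = CHF 35,423.19
CHF 35,423.19 ÷ 0.65965 = CAD 53,699.98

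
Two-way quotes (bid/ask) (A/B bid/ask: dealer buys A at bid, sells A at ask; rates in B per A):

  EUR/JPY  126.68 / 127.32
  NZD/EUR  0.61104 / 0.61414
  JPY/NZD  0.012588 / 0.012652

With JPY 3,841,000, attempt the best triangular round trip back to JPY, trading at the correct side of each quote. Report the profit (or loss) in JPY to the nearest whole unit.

Best loop JPY → EUR → NZD → JPY:
JPY 3,841,000 ÷ 127.32 (buy EUR at ask) = EUR 30,168.08
EUR 30,168.08 ÷ 0.61414 (buy NZD at ask) = NZD 49,122.48
NZD 49,122.48 ÷ 0.012652 (buy JPY at ask) = JPY 3,882,586

Net profit: JPY 41,586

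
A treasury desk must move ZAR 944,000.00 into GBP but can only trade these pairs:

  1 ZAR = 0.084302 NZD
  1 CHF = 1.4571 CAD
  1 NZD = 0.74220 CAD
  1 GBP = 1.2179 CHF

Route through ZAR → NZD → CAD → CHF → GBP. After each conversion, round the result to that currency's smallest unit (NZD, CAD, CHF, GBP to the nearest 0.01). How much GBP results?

GBP 33,283.56

ZAR 944,000.00 × 0.084302 = NZD 79,581.09
NZD 79,581.09 × 0.74220 = CAD 59,065.08
CAD 59,065.08 ÷ 1.4571 = CHF 40,536.05
CHF 40,536.05 ÷ 1.2179 = GBP 33,283.56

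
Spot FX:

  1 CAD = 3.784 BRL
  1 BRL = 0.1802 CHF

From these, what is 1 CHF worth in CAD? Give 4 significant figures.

1 CHF ÷ 0.1802 = 5.54939 BRL
5.54939 BRL ÷ 3.784 = 1.46654 CAD

CHF/CAD = 1.467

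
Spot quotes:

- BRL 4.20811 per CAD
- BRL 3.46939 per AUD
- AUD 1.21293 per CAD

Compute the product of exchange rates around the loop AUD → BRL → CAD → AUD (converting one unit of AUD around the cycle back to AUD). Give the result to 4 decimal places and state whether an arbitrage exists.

Around AUD → BRL → CAD → AUD: 1 × 3.46939 ÷ 4.20811 × 1.21293 = 1.000004
Product ≈ 1 (deviation 0.000%, within rounding noise).

1.0000 (no arbitrage)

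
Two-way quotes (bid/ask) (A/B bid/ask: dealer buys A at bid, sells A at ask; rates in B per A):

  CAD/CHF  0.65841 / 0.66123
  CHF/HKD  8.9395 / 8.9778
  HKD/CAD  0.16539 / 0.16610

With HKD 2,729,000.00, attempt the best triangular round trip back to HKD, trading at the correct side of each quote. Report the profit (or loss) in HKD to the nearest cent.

Net profit: HKD 38,651.66

Best loop HKD → CHF → CAD → HKD:
HKD 2,729,000.00 ÷ 8.9778 (buy CHF at ask) = CHF 303,972.02
CHF 303,972.02 ÷ 0.66123 (buy CAD at ask) = CAD 459,706.94
CAD 459,706.94 ÷ 0.16610 (buy HKD at ask) = HKD 2,767,651.66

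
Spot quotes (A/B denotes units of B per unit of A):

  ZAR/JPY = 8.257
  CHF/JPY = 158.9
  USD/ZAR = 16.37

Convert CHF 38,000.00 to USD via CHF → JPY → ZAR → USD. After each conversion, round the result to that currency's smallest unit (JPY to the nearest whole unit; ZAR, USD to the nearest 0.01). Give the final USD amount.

CHF 38,000.00 × 158.9 = JPY 6,038,200
JPY 6,038,200 ÷ 8.257 = ZAR 731,282.55
ZAR 731,282.55 ÷ 16.37 = USD 44,672.12

USD 44,672.12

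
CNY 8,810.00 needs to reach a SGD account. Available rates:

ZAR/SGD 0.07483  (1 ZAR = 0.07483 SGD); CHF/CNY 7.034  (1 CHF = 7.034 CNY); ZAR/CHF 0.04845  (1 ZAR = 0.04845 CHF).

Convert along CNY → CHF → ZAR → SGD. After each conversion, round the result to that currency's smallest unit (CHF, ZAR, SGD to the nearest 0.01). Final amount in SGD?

SGD 1,934.44

CNY 8,810.00 ÷ 7.034 = CHF 1,252.49
CHF 1,252.49 ÷ 0.04845 = ZAR 25,851.19
ZAR 25,851.19 × 0.07483 = SGD 1,934.44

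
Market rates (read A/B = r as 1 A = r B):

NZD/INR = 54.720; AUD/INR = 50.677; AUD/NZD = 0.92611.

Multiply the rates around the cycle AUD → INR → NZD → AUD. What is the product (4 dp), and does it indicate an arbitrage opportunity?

1.0000 (no arbitrage)

Around AUD → INR → NZD → AUD: 1 × 50.677 ÷ 54.720 ÷ 0.92611 = 1.000005
Product ≈ 1 (deviation 0.001%, within rounding noise).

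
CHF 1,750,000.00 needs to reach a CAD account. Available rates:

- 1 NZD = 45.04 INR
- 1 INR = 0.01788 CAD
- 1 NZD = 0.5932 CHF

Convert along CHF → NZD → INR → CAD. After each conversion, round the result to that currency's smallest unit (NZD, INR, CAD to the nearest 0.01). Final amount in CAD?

CHF 1,750,000.00 ÷ 0.5932 = NZD 2,950,101.15
NZD 2,950,101.15 × 45.04 = INR 132,872,555.80
INR 132,872,555.80 × 0.01788 = CAD 2,375,761.30

CAD 2,375,761.30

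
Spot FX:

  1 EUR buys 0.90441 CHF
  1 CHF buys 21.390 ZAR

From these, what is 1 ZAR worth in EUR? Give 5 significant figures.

ZAR/EUR = 0.051692

1 ZAR ÷ 21.390 = 0.0467508 CHF
0.0467508 CHF ÷ 0.90441 = 0.0516921 EUR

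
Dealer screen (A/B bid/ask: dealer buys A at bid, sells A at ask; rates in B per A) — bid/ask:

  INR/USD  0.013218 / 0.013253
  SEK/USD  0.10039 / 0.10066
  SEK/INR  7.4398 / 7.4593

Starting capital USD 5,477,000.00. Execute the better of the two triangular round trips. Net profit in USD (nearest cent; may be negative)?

Net profit: USD 84,871.15

Best loop USD → INR → SEK → USD:
USD 5,477,000.00 ÷ 0.013253 (buy INR at ask) = INR 413,264,921.15
INR 413,264,921.15 ÷ 7.4593 (buy SEK at ask) = SEK 55,402,641.15
SEK 55,402,641.15 × 0.10039 (sell SEK at bid) = USD 5,561,871.15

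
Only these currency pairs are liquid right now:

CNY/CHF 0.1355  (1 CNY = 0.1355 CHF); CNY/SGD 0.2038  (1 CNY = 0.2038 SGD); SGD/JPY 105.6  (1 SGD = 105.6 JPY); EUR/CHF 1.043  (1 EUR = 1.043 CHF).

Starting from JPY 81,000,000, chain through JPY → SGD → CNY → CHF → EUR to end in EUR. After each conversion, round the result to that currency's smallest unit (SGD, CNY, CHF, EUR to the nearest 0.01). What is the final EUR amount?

EUR 488,958.39

JPY 81,000,000 ÷ 105.6 = SGD 767,045.45
SGD 767,045.45 ÷ 0.2038 = CNY 3,763,716.63
CNY 3,763,716.63 × 0.1355 = CHF 509,983.60
CHF 509,983.60 ÷ 1.043 = EUR 488,958.39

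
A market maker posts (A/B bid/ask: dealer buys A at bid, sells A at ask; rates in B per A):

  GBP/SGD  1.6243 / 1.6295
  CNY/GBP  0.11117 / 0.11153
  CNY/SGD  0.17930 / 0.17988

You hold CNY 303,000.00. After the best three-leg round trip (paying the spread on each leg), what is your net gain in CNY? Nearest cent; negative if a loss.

Net profit: CNY 1,168.05

Best loop CNY → GBP → SGD → CNY:
CNY 303,000.00 × 0.11117 (sell CNY at bid) = GBP 33,684.51
GBP 33,684.51 × 1.6243 (sell GBP at bid) = SGD 54,713.75
SGD 54,713.75 ÷ 0.17988 (buy CNY at ask) = CNY 304,168.05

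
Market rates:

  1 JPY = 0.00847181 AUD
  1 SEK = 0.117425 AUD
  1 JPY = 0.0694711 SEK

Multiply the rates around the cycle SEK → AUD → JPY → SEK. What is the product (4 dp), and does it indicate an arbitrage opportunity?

0.9629 (arbitrage exists)

Around SEK → AUD → JPY → SEK: 1 × 0.117425 ÷ 0.00847181 × 0.0694711 = 0.962916
Product < 1; profitable direction is SEK → JPY → AUD → SEK.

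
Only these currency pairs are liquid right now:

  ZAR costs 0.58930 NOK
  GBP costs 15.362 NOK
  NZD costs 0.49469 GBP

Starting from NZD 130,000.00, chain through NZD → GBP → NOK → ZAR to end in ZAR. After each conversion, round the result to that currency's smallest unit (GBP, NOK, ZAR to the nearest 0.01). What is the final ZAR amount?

ZAR 1,676,439.18

NZD 130,000.00 × 0.49469 = GBP 64,309.70
GBP 64,309.70 × 15.362 = NOK 987,925.61
NOK 987,925.61 ÷ 0.58930 = ZAR 1,676,439.18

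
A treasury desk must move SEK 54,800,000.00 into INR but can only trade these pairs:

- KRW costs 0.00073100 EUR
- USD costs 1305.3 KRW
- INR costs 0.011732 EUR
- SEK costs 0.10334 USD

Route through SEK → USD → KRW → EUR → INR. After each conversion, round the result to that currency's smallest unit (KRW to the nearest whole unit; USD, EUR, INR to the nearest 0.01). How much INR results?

INR 460,579,576.37

SEK 54,800,000.00 × 0.10334 = USD 5,663,032.00
USD 5,663,032.00 × 1305.3 = KRW 7,391,955,670
KRW 7,391,955,670 × 0.00073100 = EUR 5,403,519.59
EUR 5,403,519.59 ÷ 0.011732 = INR 460,579,576.37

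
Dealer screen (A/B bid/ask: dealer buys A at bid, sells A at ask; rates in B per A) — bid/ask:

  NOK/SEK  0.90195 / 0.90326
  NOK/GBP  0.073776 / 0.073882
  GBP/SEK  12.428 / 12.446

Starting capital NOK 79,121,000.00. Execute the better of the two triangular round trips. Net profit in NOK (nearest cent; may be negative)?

Net profit: NOK 1,193,754.97

Best loop NOK → GBP → SEK → NOK:
NOK 79,121,000.00 × 0.073776 (sell NOK at bid) = GBP 5,837,230.90
GBP 5,837,230.90 × 12.428 (sell GBP at bid) = SEK 72,545,105.58
SEK 72,545,105.58 ÷ 0.90326 (buy NOK at ask) = NOK 80,314,754.97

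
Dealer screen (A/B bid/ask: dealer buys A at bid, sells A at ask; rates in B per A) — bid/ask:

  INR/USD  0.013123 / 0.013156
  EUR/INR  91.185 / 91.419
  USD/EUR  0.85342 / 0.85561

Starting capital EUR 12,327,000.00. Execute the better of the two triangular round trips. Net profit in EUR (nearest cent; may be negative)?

Best loop EUR → INR → USD → EUR:
EUR 12,327,000.00 × 91.185 (sell EUR at bid) = INR 1,124,037,495.00
INR 1,124,037,495.00 × 0.013123 (sell INR at bid) = USD 14,750,744.05
USD 14,750,744.05 × 0.85342 (sell USD at bid) = EUR 12,588,579.98

Net profit: EUR 261,579.98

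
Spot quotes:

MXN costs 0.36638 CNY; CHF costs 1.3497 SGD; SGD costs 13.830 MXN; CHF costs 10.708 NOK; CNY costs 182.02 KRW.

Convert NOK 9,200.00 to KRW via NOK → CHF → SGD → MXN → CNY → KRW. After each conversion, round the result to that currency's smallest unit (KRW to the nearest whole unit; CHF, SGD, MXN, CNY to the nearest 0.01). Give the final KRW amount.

KRW 1,069,519

NOK 9,200.00 ÷ 10.708 = CHF 859.17
CHF 859.17 × 1.3497 = SGD 1,159.62
SGD 1,159.62 × 13.830 = MXN 16,037.54
MXN 16,037.54 × 0.36638 = CNY 5,875.83
CNY 5,875.83 × 182.02 = KRW 1,069,519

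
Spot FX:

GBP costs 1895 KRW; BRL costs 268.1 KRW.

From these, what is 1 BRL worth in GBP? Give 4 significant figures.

1 BRL × 268.1 = 268.1 KRW
268.1 KRW ÷ 1895 = 0.141478 GBP

BRL/GBP = 0.1415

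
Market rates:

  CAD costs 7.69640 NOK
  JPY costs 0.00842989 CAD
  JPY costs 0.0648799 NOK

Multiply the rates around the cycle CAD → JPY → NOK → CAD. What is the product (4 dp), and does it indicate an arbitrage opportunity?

1.0000 (no arbitrage)

Around CAD → JPY → NOK → CAD: 1 ÷ 0.00842989 × 0.0648799 ÷ 7.69640 = 1.000001
Product ≈ 1 (deviation 0.000%, within rounding noise).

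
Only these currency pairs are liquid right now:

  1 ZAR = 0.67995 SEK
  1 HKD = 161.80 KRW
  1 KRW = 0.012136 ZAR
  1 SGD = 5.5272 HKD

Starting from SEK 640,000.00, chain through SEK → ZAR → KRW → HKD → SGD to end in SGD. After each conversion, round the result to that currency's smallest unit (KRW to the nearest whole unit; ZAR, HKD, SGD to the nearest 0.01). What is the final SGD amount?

SGD 86,724.88

SEK 640,000.00 ÷ 0.67995 = ZAR 941,245.68
ZAR 941,245.68 ÷ 0.012136 = KRW 77,558,148
KRW 77,558,148 ÷ 161.80 = HKD 479,345.78
HKD 479,345.78 ÷ 5.5272 = SGD 86,724.88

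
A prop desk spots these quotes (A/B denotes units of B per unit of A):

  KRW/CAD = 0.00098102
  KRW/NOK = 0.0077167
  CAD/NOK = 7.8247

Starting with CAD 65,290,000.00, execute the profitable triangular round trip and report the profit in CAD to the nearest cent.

Profitable loop is CAD → KRW → NOK → CAD:
CAD 65,290,000.00 ÷ 0.00098102 = KRW 66,553,179,344
KRW 66,553,179,344 × 0.0077167 = NOK 513,570,919.04
NOK 513,570,919.04 ÷ 7.8247 = CAD 65,634,582.67
Profit = CAD 65,634,582.67 − CAD 65,290,000.00

Profit: CAD 344,582.67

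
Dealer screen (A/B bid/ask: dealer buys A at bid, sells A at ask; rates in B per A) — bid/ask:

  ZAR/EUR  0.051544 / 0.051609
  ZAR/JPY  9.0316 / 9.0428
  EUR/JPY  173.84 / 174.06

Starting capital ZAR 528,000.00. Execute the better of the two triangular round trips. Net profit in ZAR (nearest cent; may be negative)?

Net profit: ZAR 2,852.90

Best loop ZAR → JPY → EUR → ZAR:
ZAR 528,000.00 × 9.0316 (sell ZAR at bid) = JPY 4,768,685
JPY 4,768,685 ÷ 174.06 (buy EUR at ask) = EUR 27,396.79
EUR 27,396.79 ÷ 0.051609 (buy ZAR at ask) = ZAR 530,852.90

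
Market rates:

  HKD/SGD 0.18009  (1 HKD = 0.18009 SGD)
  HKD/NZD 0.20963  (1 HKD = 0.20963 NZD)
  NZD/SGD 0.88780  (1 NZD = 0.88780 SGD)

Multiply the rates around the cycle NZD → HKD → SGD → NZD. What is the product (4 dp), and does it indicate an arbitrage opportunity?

0.9677 (arbitrage exists)

Around NZD → HKD → SGD → NZD: 1 ÷ 0.20963 × 0.18009 ÷ 0.88780 = 0.967656
Product < 1; profitable direction is NZD → SGD → HKD → NZD.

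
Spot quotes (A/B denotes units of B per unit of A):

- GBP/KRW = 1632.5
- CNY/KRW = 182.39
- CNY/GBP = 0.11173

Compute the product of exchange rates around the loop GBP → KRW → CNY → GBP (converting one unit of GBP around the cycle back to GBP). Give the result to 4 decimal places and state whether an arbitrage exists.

1.0001 (no arbitrage)

Around GBP → KRW → CNY → GBP: 1 × 1632.5 ÷ 182.39 × 0.11173 = 1.000051
Product ≈ 1 (deviation 0.005%, within rounding noise).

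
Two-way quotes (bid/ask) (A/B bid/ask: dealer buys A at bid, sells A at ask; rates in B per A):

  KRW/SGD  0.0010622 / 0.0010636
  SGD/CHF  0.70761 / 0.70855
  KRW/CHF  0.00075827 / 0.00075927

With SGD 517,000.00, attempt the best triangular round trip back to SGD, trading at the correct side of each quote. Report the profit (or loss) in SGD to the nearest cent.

Best loop SGD → KRW → CHF → SGD:
SGD 517,000.00 ÷ 0.0010636 (buy KRW at ask) = KRW 486,084,994
KRW 486,084,994 × 0.00075827 (sell KRW at bid) = CHF 368,583.67
CHF 368,583.67 ÷ 0.70855 (buy SGD at ask) = SGD 520,194.30

Net profit: SGD 3,194.30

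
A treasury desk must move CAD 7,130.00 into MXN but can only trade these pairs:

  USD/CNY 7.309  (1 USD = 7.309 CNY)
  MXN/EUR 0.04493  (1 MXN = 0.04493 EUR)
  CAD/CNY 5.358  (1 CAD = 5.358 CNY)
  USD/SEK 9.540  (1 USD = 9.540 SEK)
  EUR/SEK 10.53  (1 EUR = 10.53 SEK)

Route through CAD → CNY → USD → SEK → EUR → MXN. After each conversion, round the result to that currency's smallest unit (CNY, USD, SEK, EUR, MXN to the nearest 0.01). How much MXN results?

MXN 105,394.39

CAD 7,130.00 × 5.358 = CNY 38,202.54
CNY 38,202.54 ÷ 7.309 = USD 5,226.78
USD 5,226.78 × 9.540 = SEK 49,863.48
SEK 49,863.48 ÷ 10.53 = EUR 4,735.37
EUR 4,735.37 ÷ 0.04493 = MXN 105,394.39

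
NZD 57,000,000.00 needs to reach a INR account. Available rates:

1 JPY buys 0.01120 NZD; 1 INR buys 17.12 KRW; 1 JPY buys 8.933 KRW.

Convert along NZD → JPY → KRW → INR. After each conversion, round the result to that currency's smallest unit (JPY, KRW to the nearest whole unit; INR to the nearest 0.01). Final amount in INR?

NZD 57,000,000.00 ÷ 0.01120 = JPY 5,089,285,714
JPY 5,089,285,714 × 8.933 = KRW 45,462,589,283
KRW 45,462,589,283 ÷ 17.12 = INR 2,655,525,074.94

INR 2,655,525,074.94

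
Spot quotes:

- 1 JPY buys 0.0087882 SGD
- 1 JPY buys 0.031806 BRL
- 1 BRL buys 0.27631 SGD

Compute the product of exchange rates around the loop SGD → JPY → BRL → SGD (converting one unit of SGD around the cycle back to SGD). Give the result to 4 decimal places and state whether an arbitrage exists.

1.0000 (no arbitrage)

Around SGD → JPY → BRL → SGD: 1 ÷ 0.0087882 × 0.031806 × 0.27631 = 1.000013
Product ≈ 1 (deviation 0.001%, within rounding noise).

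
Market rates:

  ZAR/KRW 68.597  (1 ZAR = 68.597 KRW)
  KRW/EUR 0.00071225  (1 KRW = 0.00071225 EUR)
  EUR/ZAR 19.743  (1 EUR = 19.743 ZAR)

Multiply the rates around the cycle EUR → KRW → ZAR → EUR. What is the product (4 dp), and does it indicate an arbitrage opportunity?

1.0367 (arbitrage exists)

Around EUR → KRW → ZAR → EUR: 1 ÷ 0.00071225 ÷ 68.597 ÷ 19.743 = 1.036691
Product > 1; profitable direction is EUR → KRW → ZAR → EUR.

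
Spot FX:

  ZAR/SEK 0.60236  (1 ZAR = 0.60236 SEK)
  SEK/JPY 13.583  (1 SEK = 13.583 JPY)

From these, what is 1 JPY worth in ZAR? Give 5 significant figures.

1 JPY ÷ 13.583 = 0.0736214 SEK
0.0736214 SEK ÷ 0.60236 = 0.122222 ZAR

JPY/ZAR = 0.12222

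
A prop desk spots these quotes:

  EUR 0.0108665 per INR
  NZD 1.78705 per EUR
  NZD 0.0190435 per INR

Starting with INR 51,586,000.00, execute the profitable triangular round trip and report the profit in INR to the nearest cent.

Profit: INR 1,017,116.11

Profitable loop is INR → EUR → NZD → INR:
INR 51,586,000.00 × 0.0108665 = EUR 560,559.27
EUR 560,559.27 × 1.78705 = NZD 1,001,747.44
NZD 1,001,747.44 ÷ 0.0190435 = INR 52,603,116.11
Profit = INR 52,603,116.11 − INR 51,586,000.00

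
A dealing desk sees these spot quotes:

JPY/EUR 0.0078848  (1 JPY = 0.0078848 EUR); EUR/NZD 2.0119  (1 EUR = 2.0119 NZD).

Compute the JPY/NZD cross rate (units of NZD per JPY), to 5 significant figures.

1 JPY × 0.0078848 = 0.0078848 EUR
0.0078848 EUR × 2.0119 = 0.0158634 NZD

JPY/NZD = 0.015863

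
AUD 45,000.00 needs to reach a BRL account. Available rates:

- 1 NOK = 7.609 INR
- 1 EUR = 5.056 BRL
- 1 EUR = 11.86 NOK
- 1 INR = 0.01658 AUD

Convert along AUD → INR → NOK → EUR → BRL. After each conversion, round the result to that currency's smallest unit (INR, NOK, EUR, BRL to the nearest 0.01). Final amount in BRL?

AUD 45,000.00 ÷ 0.01658 = INR 2,714,113.39
INR 2,714,113.39 ÷ 7.609 = NOK 356,697.78
NOK 356,697.78 ÷ 11.86 = EUR 30,075.70
EUR 30,075.70 × 5.056 = BRL 152,062.74

BRL 152,062.74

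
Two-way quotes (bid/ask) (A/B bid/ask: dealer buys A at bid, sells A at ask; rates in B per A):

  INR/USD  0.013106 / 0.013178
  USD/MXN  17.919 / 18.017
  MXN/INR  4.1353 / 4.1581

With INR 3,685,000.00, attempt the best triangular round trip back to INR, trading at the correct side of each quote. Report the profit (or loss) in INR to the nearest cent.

Net profit: INR 47,592.51

Best loop INR → MXN → USD → INR:
INR 3,685,000.00 ÷ 4.1581 (buy MXN at ask) = MXN 886,222.07
MXN 886,222.07 ÷ 18.017 (buy USD at ask) = USD 49,188.10
USD 49,188.10 ÷ 0.013178 (buy INR at ask) = INR 3,732,592.51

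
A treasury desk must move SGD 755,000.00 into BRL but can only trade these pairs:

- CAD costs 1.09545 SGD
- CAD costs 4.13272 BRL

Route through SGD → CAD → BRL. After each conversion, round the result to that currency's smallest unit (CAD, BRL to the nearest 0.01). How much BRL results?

SGD 755,000.00 ÷ 1.09545 = CAD 689,214.48
CAD 689,214.48 × 4.13272 = BRL 2,848,330.47

BRL 2,848,330.47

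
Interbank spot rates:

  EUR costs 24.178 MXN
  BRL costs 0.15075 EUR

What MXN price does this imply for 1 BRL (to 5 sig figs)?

BRL/MXN = 3.6448

1 BRL × 0.15075 = 0.15075 EUR
0.15075 EUR × 24.178 = 3.64483 MXN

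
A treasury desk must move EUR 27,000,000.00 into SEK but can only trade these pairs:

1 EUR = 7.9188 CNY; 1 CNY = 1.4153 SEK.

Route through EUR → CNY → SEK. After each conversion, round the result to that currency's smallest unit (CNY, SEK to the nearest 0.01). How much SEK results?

SEK 302,601,896.28

EUR 27,000,000.00 × 7.9188 = CNY 213,807,600.00
CNY 213,807,600.00 × 1.4153 = SEK 302,601,896.28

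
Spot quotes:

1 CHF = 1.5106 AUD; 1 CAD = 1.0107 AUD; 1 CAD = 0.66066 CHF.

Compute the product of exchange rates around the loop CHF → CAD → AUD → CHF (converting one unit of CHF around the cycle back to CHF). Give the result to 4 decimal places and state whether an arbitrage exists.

Around CHF → CAD → AUD → CHF: 1 ÷ 0.66066 × 1.0107 ÷ 1.5106 = 1.012733
Product > 1; profitable direction is CHF → CAD → AUD → CHF.

1.0127 (arbitrage exists)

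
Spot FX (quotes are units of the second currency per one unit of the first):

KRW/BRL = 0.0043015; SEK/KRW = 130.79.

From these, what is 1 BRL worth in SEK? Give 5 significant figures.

1 BRL ÷ 0.0043015 = 232.477 KRW
232.477 KRW ÷ 130.79 = 1.77748 SEK

BRL/SEK = 1.7775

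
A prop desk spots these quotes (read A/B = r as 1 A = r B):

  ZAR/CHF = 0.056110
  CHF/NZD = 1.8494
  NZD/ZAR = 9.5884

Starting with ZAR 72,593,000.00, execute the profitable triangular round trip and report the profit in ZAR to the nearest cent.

Profitable loop is ZAR → NZD → CHF → ZAR:
ZAR 72,593,000.00 ÷ 9.5884 = NZD 7,570,919.03
NZD 7,570,919.03 ÷ 1.8494 = CHF 4,093,716.36
CHF 4,093,716.36 ÷ 0.056110 = ZAR 72,958,765.91
Profit = ZAR 72,958,765.91 − ZAR 72,593,000.00

Profit: ZAR 365,765.91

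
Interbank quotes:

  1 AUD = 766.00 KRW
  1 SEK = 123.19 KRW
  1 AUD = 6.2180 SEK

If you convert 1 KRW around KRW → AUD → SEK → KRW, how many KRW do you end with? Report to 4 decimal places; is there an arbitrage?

Around KRW → AUD → SEK → KRW: 1 ÷ 766.00 × 6.2180 × 123.19 = 0.999994
Product ≈ 1 (deviation 0.001%, within rounding noise).

1.0000 (no arbitrage)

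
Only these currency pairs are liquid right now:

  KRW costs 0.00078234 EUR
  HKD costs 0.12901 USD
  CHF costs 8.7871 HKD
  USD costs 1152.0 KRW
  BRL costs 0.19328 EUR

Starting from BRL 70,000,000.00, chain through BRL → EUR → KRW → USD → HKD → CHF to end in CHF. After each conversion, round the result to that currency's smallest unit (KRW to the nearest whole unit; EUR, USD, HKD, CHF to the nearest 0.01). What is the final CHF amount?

BRL 70,000,000.00 × 0.19328 = EUR 13,529,600.00
EUR 13,529,600.00 ÷ 0.00078234 = KRW 17,293,759,746
KRW 17,293,759,746 ÷ 1152.0 = USD 15,011,944.22
USD 15,011,944.22 ÷ 0.12901 = HKD 116,362,640.26
HKD 116,362,640.26 ÷ 8.7871 = CHF 13,242,439.51

CHF 13,242,439.51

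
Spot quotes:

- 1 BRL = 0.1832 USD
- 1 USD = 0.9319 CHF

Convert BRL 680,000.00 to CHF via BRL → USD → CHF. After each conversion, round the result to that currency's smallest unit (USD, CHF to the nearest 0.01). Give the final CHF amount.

BRL 680,000.00 × 0.1832 = USD 124,576.00
USD 124,576.00 × 0.9319 = CHF 116,092.37

CHF 116,092.37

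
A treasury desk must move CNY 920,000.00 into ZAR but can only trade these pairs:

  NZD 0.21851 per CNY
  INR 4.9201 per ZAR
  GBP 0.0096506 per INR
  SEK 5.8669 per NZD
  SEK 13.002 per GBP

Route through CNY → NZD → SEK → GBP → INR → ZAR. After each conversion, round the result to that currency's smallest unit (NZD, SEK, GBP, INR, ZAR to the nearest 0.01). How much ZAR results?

CNY 920,000.00 × 0.21851 = NZD 201,029.20
NZD 201,029.20 × 5.8669 = SEK 1,179,418.21
SEK 1,179,418.21 ÷ 13.002 = GBP 90,710.52
GBP 90,710.52 ÷ 0.0096506 = INR 9,399,469.46
INR 9,399,469.46 ÷ 4.9201 = ZAR 1,910,422.44

ZAR 1,910,422.44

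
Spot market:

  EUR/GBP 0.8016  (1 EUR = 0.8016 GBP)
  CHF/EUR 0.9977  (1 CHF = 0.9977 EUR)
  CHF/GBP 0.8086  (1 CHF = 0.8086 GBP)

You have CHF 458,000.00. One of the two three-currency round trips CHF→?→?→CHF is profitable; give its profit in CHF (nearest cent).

Profitable loop is CHF → GBP → EUR → CHF:
CHF 458,000.00 × 0.8086 = GBP 370,338.80
GBP 370,338.80 ÷ 0.8016 = EUR 461,999.50
EUR 461,999.50 ÷ 0.9977 = CHF 463,064.55
Profit = CHF 463,064.55 − CHF 458,000.00

Profit: CHF 5,064.55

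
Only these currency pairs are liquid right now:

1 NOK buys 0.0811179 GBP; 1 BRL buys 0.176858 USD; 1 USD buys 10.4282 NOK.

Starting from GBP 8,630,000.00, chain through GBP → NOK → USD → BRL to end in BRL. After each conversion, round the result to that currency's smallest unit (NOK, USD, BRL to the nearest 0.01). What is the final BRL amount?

BRL 57,684,619.92

GBP 8,630,000.00 ÷ 0.0811179 = NOK 106,388,355.71
NOK 106,388,355.71 ÷ 10.4282 = USD 10,201,986.51
USD 10,201,986.51 ÷ 0.176858 = BRL 57,684,619.92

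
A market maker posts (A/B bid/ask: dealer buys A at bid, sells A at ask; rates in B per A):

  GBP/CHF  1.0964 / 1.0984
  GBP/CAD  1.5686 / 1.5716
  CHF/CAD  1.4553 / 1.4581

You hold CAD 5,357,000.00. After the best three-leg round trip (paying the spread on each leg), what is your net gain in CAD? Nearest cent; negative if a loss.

Best loop CAD → GBP → CHF → CAD:
CAD 5,357,000.00 ÷ 1.5716 (buy GBP at ask) = GBP 3,408,628.15
GBP 3,408,628.15 × 1.0964 (sell GBP at bid) = CHF 3,737,219.90
CHF 3,737,219.90 × 1.4553 (sell CHF at bid) = CAD 5,438,776.13

Net profit: CAD 81,776.13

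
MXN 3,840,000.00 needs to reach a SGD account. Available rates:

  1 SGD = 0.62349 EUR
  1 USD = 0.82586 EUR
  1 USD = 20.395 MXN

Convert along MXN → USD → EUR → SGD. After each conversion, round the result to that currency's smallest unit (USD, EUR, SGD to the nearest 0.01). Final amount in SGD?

MXN 3,840,000.00 ÷ 20.395 = USD 188,281.44
USD 188,281.44 × 0.82586 = EUR 155,494.11
EUR 155,494.11 ÷ 0.62349 = SGD 249,393.11

SGD 249,393.11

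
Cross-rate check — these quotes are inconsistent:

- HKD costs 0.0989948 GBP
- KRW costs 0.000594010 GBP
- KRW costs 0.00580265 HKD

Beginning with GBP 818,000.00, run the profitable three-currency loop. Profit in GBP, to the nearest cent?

Profitable loop is GBP → HKD → KRW → GBP:
GBP 818,000.00 ÷ 0.0989948 = HKD 8,263,060.28
HKD 8,263,060.28 ÷ 0.00580265 = KRW 1,424,014,938
KRW 1,424,014,938 × 0.000594010 = GBP 845,879.11
Profit = GBP 845,879.11 − GBP 818,000.00

Profit: GBP 27,879.11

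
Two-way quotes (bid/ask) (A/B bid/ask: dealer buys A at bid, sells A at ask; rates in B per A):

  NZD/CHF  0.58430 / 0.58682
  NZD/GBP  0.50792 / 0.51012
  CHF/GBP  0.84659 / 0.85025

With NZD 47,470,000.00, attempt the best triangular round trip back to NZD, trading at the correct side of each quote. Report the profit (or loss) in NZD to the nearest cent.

Net profit: NZD 854,013.63

Best loop NZD → GBP → CHF → NZD:
NZD 47,470,000.00 × 0.50792 (sell NZD at bid) = GBP 24,110,962.40
GBP 24,110,962.40 ÷ 0.85025 (buy CHF at ask) = CHF 28,357,497.68
CHF 28,357,497.68 ÷ 0.58682 (buy NZD at ask) = NZD 48,324,013.63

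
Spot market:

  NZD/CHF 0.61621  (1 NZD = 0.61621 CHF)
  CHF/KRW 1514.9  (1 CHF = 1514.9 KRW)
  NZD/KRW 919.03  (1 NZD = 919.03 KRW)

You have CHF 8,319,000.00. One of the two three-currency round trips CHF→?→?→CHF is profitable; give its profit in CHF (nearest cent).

Profit: CHF 130,950.08

Profitable loop is CHF → KRW → NZD → CHF:
CHF 8,319,000.00 × 1514.9 = KRW 12,602,453,100
KRW 12,602,453,100 ÷ 919.03 = NZD 13,712,776.62
NZD 13,712,776.62 × 0.61621 = CHF 8,449,950.08
Profit = CHF 8,449,950.08 − CHF 8,319,000.00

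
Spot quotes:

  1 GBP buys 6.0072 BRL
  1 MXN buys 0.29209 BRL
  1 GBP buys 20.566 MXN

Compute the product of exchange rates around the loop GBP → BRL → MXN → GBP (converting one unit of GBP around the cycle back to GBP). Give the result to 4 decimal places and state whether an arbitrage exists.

1.0000 (no arbitrage)

Around GBP → BRL → MXN → GBP: 1 × 6.0072 ÷ 0.29209 ÷ 20.566 = 1.000013
Product ≈ 1 (deviation 0.001%, within rounding noise).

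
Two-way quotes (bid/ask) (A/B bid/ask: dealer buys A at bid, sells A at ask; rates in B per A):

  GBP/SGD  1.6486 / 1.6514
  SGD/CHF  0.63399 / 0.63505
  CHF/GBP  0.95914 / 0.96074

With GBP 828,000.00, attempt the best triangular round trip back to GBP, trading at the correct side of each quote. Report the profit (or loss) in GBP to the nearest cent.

Best loop GBP → SGD → CHF → GBP:
GBP 828,000.00 × 1.6486 (sell GBP at bid) = SGD 1,365,040.80
SGD 1,365,040.80 × 0.63399 (sell SGD at bid) = CHF 865,422.22
CHF 865,422.22 × 0.95914 (sell CHF at bid) = GBP 830,061.07

Net profit: GBP 2,061.07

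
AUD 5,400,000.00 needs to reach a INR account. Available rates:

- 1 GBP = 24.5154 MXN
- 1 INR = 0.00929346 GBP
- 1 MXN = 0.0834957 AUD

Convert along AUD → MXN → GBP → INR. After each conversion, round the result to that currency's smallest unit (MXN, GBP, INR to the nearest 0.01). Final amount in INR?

AUD 5,400,000.00 ÷ 0.0834957 = MXN 64,673,989.20
MXN 64,673,989.20 ÷ 24.5154 = GBP 2,638,096.43
GBP 2,638,096.43 ÷ 0.00929346 = INR 283,865,904.63

INR 283,865,904.63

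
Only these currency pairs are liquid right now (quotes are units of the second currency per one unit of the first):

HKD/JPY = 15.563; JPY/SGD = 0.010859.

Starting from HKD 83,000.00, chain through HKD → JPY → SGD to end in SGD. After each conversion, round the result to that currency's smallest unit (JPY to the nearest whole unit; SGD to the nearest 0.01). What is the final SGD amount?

SGD 14,026.89

HKD 83,000.00 × 15.563 = JPY 1,291,729
JPY 1,291,729 × 0.010859 = SGD 14,026.89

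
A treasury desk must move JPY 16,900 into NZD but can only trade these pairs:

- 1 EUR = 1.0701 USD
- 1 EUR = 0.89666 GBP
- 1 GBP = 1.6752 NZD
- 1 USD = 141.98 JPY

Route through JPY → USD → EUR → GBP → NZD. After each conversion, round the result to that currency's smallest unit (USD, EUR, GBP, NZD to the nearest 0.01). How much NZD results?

NZD 167.08

JPY 16,900 ÷ 141.98 = USD 119.03
USD 119.03 ÷ 1.0701 = EUR 111.23
EUR 111.23 × 0.89666 = GBP 99.74
GBP 99.74 × 1.6752 = NZD 167.08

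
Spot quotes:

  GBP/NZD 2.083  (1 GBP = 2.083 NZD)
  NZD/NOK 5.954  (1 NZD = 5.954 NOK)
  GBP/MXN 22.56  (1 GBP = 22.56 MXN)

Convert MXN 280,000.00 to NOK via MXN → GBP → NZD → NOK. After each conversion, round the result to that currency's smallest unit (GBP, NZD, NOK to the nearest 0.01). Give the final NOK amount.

NOK 153,927.81

MXN 280,000.00 ÷ 22.56 = GBP 12,411.35
GBP 12,411.35 × 2.083 = NZD 25,852.84
NZD 25,852.84 × 5.954 = NOK 153,927.81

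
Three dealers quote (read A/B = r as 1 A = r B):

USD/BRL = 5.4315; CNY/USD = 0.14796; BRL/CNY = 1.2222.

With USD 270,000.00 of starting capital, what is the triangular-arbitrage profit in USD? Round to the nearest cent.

Profitable loop is USD → CNY → BRL → USD:
USD 270,000.00 ÷ 0.14796 = CNY 1,824,817.52
CNY 1,824,817.52 ÷ 1.2222 = BRL 1,493,059.66
BRL 1,493,059.66 ÷ 5.4315 = USD 274,889.01
Profit = USD 274,889.01 − USD 270,000.00

Profit: USD 4,889.01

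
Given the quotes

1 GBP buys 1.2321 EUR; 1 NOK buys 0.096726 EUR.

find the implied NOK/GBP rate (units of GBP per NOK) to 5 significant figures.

1 NOK × 0.096726 = 0.096726 EUR
0.096726 EUR ÷ 1.2321 = 0.078505 GBP

NOK/GBP = 0.078505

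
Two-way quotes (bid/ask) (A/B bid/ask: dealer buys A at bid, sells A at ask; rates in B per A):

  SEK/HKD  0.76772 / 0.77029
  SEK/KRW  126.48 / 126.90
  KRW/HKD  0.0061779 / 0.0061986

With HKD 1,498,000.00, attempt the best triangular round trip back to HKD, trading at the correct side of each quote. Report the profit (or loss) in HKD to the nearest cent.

Net profit: HKD 21,568.51

Best loop HKD → SEK → KRW → HKD:
HKD 1,498,000.00 ÷ 0.77029 (buy SEK at ask) = SEK 1,944,722.12
SEK 1,944,722.12 × 126.48 (sell SEK at bid) = KRW 245,968,453
KRW 245,968,453 × 0.0061779 (sell KRW at bid) = HKD 1,519,568.51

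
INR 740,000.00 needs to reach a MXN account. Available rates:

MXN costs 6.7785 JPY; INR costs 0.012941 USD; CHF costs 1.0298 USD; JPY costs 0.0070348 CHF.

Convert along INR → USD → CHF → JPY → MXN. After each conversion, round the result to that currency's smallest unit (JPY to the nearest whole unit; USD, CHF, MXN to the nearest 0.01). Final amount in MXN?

INR 740,000.00 × 0.012941 = USD 9,576.34
USD 9,576.34 ÷ 1.0298 = CHF 9,299.22
CHF 9,299.22 ÷ 0.0070348 = JPY 1,321,888
JPY 1,321,888 ÷ 6.7785 = MXN 195,011.88

MXN 195,011.88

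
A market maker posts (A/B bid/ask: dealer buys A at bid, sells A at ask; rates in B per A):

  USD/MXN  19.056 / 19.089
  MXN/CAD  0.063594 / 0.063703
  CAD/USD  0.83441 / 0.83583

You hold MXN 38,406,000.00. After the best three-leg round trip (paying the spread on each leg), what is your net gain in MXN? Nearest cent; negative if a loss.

Best loop MXN → CAD → USD → MXN:
MXN 38,406,000.00 × 0.063594 (sell MXN at bid) = CAD 2,442,391.16
CAD 2,442,391.16 × 0.83441 (sell CAD at bid) = USD 2,037,955.61
USD 2,037,955.61 × 19.056 (sell USD at bid) = MXN 38,835,282.13

Net profit: MXN 429,282.13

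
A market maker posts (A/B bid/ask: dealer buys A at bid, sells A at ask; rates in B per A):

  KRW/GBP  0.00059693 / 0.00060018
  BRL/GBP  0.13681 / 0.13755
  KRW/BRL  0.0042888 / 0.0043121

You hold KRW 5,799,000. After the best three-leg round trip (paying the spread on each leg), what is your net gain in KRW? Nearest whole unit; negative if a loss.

Best loop KRW → GBP → BRL → KRW:
KRW 5,799,000 × 0.00059693 (sell KRW at bid) = GBP 3,461.60
GBP 3,461.60 ÷ 0.13755 (buy BRL at ask) = BRL 25,166.10
BRL 25,166.10 ÷ 0.0043121 (buy KRW at ask) = KRW 5,836,159

Net profit: KRW 37,159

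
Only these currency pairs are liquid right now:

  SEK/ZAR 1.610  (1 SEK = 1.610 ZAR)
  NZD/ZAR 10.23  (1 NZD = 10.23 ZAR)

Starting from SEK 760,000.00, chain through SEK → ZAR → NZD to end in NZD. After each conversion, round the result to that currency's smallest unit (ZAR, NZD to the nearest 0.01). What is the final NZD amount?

SEK 760,000.00 × 1.610 = ZAR 1,223,600.00
ZAR 1,223,600.00 ÷ 10.23 = NZD 119,608.99

NZD 119,608.99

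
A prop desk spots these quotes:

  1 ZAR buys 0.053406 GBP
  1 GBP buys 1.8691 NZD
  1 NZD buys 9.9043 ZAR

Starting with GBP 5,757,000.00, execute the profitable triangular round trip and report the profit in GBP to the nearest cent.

Profitable loop is GBP → ZAR → NZD → GBP:
GBP 5,757,000.00 ÷ 0.053406 = ZAR 107,796,876.76
ZAR 107,796,876.76 ÷ 9.9043 = NZD 10,883,846.08
NZD 10,883,846.08 ÷ 1.8691 = GBP 5,823,041.08
Profit = GBP 5,823,041.08 − GBP 5,757,000.00

Profit: GBP 66,041.08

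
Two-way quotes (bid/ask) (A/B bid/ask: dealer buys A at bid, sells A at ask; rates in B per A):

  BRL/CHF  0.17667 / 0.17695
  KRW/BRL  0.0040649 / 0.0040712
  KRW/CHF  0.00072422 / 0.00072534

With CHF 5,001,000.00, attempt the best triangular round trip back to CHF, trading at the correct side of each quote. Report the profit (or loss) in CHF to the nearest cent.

Best loop CHF → BRL → KRW → CHF:
CHF 5,001,000.00 ÷ 0.17695 (buy BRL at ask) = BRL 28,262,220.97
BRL 28,262,220.97 ÷ 0.0040712 (buy KRW at ask) = KRW 6,941,987,858
KRW 6,941,987,858 × 0.00072422 (sell KRW at bid) = CHF 5,027,526.45

Net profit: CHF 26,526.45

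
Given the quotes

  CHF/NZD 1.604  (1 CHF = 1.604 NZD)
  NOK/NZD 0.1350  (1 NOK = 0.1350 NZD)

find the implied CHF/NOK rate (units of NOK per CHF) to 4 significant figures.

1 CHF × 1.604 = 1.604 NZD
1.604 NZD ÷ 0.1350 = 11.8815 NOK

CHF/NOK = 11.88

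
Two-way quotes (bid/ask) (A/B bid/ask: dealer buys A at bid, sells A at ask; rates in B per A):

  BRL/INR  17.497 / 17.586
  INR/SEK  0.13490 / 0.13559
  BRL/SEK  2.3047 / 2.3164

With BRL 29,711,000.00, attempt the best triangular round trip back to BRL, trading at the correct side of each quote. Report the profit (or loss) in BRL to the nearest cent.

Best loop BRL → INR → SEK → BRL:
BRL 29,711,000.00 × 17.497 (sell BRL at bid) = INR 519,853,367.00
INR 519,853,367.00 × 0.13490 (sell INR at bid) = SEK 70,128,219.21
SEK 70,128,219.21 ÷ 2.3164 (buy BRL at ask) = BRL 30,274,658.61

Net profit: BRL 563,658.61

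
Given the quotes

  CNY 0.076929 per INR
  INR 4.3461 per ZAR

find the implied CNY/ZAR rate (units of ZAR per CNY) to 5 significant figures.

CNY/ZAR = 2.9910

1 CNY ÷ 0.076929 = 12.999 INR
12.999 INR ÷ 4.3461 = 2.99096 ZAR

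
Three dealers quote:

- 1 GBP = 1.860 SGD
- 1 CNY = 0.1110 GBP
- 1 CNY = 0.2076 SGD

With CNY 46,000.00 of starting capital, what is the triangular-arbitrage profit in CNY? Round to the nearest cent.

Profit: CNY 254.00

Profitable loop is CNY → SGD → GBP → CNY:
CNY 46,000.00 × 0.2076 = SGD 9,549.60
SGD 9,549.60 ÷ 1.860 = GBP 5,134.19
GBP 5,134.19 ÷ 0.1110 = CNY 46,254.00
Profit = CNY 46,254.00 − CNY 46,000.00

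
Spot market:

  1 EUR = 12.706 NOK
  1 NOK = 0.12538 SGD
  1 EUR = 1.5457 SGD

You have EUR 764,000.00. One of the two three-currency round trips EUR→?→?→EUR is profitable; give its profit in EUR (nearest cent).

Profitable loop is EUR → NOK → SGD → EUR:
EUR 764,000.00 × 12.706 = NOK 9,707,384.00
NOK 9,707,384.00 × 0.12538 = SGD 1,217,111.81
SGD 1,217,111.81 ÷ 1.5457 = EUR 787,417.87
Profit = EUR 787,417.87 − EUR 764,000.00

Profit: EUR 23,417.87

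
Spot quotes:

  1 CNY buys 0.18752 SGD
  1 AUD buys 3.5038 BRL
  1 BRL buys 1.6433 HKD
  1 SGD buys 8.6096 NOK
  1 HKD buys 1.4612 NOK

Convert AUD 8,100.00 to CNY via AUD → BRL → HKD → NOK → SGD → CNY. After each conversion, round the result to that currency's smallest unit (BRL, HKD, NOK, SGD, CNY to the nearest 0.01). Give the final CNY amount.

AUD 8,100.00 × 3.5038 = BRL 28,380.78
BRL 28,380.78 × 1.6433 = HKD 46,638.14
HKD 46,638.14 × 1.4612 = NOK 68,147.65
NOK 68,147.65 ÷ 8.6096 = SGD 7,915.31
SGD 7,915.31 ÷ 0.18752 = CNY 42,210.48

CNY 42,210.48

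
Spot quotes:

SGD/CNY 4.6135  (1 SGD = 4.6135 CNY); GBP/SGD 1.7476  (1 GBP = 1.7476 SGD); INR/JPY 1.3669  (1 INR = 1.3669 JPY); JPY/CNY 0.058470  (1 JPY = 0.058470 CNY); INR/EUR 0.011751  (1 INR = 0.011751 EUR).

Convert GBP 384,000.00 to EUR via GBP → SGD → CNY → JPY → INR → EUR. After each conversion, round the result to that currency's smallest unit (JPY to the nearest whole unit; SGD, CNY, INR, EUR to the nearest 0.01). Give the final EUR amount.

EUR 455,206.83

GBP 384,000.00 × 1.7476 = SGD 671,078.40
SGD 671,078.40 × 4.6135 = CNY 3,096,020.20
CNY 3,096,020.20 ÷ 0.058470 = JPY 52,950,576
JPY 52,950,576 ÷ 1.3669 = INR 38,737,710.15
INR 38,737,710.15 × 0.011751 = EUR 455,206.83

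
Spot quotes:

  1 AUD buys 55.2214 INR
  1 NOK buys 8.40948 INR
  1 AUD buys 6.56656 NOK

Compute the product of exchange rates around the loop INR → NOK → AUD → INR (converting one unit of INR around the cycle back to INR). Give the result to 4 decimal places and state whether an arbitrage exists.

Around INR → NOK → AUD → INR: 1 ÷ 8.40948 ÷ 6.56656 × 55.2214 = 1.000001
Product ≈ 1 (deviation 0.000%, within rounding noise).

1.0000 (no arbitrage)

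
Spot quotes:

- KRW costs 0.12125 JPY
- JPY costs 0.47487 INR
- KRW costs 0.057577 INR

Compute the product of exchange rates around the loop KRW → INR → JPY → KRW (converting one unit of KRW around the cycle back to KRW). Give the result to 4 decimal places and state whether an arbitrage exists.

Around KRW → INR → JPY → KRW: 1 × 0.057577 ÷ 0.47487 ÷ 0.12125 = 0.999983
Product ≈ 1 (deviation 0.002%, within rounding noise).

1.0000 (no arbitrage)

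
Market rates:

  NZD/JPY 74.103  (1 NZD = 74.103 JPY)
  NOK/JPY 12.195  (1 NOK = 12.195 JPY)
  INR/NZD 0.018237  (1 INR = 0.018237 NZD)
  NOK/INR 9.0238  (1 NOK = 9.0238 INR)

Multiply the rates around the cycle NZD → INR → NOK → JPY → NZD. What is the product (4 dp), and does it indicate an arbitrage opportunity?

Around NZD → INR → NOK → JPY → NZD: 1 ÷ 0.018237 ÷ 9.0238 × 12.195 ÷ 74.103 = 1.000007
Product ≈ 1 (deviation 0.001%, within rounding noise).

1.0000 (no arbitrage)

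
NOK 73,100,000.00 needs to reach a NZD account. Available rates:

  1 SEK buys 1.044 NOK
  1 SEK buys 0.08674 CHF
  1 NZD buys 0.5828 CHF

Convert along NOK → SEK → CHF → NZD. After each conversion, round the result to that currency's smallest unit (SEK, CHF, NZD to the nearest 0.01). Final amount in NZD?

NZD 10,421,176.54

NOK 73,100,000.00 ÷ 1.044 = SEK 70,019,157.09
SEK 70,019,157.09 × 0.08674 = CHF 6,073,461.69
CHF 6,073,461.69 ÷ 0.5828 = NZD 10,421,176.54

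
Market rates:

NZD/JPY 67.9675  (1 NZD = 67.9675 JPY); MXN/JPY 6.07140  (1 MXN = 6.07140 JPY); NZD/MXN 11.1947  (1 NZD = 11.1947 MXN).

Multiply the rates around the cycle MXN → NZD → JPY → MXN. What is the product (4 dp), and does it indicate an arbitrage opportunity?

1.0000 (no arbitrage)

Around MXN → NZD → JPY → MXN: 1 ÷ 11.1947 × 67.9675 ÷ 6.07140 = 1.000000
Product ≈ 1 (deviation 0.000%, within rounding noise).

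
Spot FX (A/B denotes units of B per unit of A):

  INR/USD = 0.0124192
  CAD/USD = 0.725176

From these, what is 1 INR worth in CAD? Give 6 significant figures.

INR/CAD = 0.0171258

1 INR × 0.0124192 = 0.0124192 USD
0.0124192 USD ÷ 0.725176 = 0.0171258 CAD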